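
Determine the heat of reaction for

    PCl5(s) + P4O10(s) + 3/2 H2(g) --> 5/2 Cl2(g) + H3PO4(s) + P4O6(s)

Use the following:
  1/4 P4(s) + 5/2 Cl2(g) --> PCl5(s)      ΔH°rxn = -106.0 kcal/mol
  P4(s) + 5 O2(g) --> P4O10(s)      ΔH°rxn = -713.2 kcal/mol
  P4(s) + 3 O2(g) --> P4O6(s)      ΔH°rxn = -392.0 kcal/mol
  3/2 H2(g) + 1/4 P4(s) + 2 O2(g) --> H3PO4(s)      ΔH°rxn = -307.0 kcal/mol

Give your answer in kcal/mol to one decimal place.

ΔH°rxn = 120.2 kcal/mol

equation 1 reversed (reverse to put PCl5(s) on the reactant side): +106.0 kcal/mol
equation 2 reversed (P4O10(s) must end up as a reactant): +713.2 kcal/mol
equation 3 as written (P4O6(s) already on the product side): -392.0 kcal/mol
equation 4 as written (H3PO4(s) already on the product side): -307.0 kcal/mol
Summing the manipulated equations, ΔH°rxn = (+106.0) + (+713.2) + (-392.0) + (-307.0) = 120.2 kcal/mol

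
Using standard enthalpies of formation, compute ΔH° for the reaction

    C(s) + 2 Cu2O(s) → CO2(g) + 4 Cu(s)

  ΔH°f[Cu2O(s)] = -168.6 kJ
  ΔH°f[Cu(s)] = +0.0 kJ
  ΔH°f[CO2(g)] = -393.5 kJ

ΔH° = -56.3 kJ

ΔH°rxn = Σ nΔHf°(products) − Σ nΔHf°(reactants).
Products: 1·(-393.5) + 4·(+0.0) = -393.5
Reactants: 1·(+0.0) + 2·(-168.6) = -337.2
ΔH° = (-393.5) − (-337.2) = -56.3 kJ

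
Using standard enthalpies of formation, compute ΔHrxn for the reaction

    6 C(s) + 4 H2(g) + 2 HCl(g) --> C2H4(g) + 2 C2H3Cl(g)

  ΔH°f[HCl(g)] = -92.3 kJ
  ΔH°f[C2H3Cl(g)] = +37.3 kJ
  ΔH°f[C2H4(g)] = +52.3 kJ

Products: 1·(+52.3) + 2·(+37.3) = +126.9
Reactants: 6·(+0.0) + 4·(+0.0) + 2·(-92.3) = -184.6
ΔHrxn = (+126.9) − (-184.6) = 311.5 kJ

ΔHrxn = 311.5 kJ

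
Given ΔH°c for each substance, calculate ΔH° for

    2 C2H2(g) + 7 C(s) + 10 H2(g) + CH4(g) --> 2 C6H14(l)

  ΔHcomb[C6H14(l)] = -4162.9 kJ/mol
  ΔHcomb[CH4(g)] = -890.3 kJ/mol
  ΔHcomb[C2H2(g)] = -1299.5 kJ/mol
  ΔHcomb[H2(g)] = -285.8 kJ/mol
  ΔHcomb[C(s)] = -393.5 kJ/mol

Using ΔH = Σ nΔHc°(reactants) − Σ nΔHc°(products):
= [2·(-1299.5) + 7·(-393.5) + 10·(-285.8) + 1·(-890.3)] − [2·(-4162.9)]
= -776.0 kJ/mol

ΔH° = -776.0 kJ/mol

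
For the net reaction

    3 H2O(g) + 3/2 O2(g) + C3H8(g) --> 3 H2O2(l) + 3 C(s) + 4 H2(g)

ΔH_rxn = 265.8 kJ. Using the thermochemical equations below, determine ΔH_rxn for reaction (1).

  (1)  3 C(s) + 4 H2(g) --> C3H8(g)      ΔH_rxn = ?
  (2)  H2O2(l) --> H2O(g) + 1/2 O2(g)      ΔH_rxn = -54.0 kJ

(1) reversed (C3H8(g) must end up as a reactant): contributes −x
(2) reversed and × 3 (reverse to put H2O2(l) on the product side; scale by 3 for the 3 H2O2(l)): (-3)·(-54.0) = +162.0 kJ
+265.8 = (+162.0) − x
x = (+265.8 − (+162.0)) / (-1) = -103.8 kJ

ΔH_rxn = -103.8 kJ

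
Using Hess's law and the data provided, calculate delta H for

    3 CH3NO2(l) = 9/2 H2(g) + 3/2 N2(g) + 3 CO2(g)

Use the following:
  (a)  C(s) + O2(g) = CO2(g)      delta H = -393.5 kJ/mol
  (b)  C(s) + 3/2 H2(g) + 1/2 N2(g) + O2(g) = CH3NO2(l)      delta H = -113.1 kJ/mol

delta H = -841.2 kJ/mol

(a) × 3 (×3 to match 3 CO2(g) in the target): (3)·(-393.5) = -1180.5 kJ/mol
(b) reversed and × 3 (reverse to put CH3NO2(l) on the reactant side; ×3 to match 3 CH3NO2(l) in the target): (-3)·(-113.1) = +339.3 kJ/mol
delta H = (-1180.5) + (+339.3) = -841.2 kJ/mol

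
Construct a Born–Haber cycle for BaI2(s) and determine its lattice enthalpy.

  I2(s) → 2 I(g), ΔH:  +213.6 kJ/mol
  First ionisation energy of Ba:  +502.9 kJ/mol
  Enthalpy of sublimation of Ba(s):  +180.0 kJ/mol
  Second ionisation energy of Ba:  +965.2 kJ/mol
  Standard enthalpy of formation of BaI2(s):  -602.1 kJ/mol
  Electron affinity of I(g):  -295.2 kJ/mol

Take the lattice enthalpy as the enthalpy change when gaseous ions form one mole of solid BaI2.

U = -1873.4 kJ/mol

ΔHf° = 1·ΔHsub + 1·(ΣIE) + 1·D(I2) + 2·EA + U
-602.1 = 1·(+180.0) + 1·(+1468.1) + 1·(+213.6) + 2·(-295.2) + U
U = -602.1 − (+1271.3) = -1873.4 kJ/mol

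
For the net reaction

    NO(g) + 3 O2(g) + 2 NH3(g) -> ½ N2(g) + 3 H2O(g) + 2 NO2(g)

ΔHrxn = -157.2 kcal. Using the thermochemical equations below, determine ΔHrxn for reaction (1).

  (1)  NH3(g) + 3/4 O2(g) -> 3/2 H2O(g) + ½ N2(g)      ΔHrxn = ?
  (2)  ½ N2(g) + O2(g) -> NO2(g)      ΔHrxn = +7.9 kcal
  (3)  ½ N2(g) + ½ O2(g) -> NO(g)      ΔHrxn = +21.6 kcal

ΔHrxn = -75.7 kcal

(1) × 2: contributes 2·x
(2) × 2: (2)·(+7.9) = +15.8 kcal
(3) reversed: -21.6 kcal
-157.2 = (+15.8) + (-21.6) + 2·x
x = (-157.2 − (-5.8)) / (2) = -75.7 kcal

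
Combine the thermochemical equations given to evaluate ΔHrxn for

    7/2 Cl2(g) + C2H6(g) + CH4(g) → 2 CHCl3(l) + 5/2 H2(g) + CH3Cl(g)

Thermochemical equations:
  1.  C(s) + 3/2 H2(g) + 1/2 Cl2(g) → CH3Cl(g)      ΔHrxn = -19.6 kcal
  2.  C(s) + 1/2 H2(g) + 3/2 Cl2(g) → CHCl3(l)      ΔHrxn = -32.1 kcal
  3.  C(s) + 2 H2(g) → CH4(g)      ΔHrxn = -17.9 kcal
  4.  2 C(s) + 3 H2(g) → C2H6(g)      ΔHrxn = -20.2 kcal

ΔHrxn = -45.7 kcal

eq. 1 as written (CH3Cl(g) already on the product side): -19.6 kcal
eq. 2 × 2 (scale by 2 for the 2 CHCl3(l)): (2)·(-32.1) = -64.2 kcal
eq. 3 reversed (reverse to put CH4(g) on the reactant side): +17.9 kcal
eq. 4 reversed (reverse to put C2H6(g) on the reactant side): +20.2 kcal
Summing the manipulated equations, ΔHrxn = (-19.6) + (-64.2) + (+17.9) + (+20.2) = -45.7 kcal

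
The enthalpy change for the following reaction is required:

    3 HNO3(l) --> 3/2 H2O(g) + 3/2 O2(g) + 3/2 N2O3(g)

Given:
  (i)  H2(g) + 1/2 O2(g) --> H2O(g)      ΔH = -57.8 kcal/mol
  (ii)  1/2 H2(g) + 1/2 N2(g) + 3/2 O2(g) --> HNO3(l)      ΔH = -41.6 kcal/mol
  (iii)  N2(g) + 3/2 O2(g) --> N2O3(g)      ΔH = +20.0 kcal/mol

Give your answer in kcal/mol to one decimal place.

ΔH = 68.1 kcal/mol

(i) × 3/2: (3/2)·(-57.8) = -86.7 kcal/mol
(ii) reversed and × 3: (-3)·(-41.6) = +124.8 kcal/mol
(iii) × 3/2: (3/2)·(+20.0) = +30.0 kcal/mol
Combining the equations, ΔH = (-86.7) + (+124.8) + (+30.0) = 68.1 kcal/mol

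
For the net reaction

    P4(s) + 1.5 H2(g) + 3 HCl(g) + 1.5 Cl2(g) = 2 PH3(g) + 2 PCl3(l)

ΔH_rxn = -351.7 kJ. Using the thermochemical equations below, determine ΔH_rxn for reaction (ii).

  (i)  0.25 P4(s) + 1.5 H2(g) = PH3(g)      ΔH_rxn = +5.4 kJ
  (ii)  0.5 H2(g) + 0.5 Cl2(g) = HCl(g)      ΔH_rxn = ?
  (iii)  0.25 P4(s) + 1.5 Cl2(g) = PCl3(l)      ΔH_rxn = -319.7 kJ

(i) × 2: (2)·(+5.4) = +10.8 kJ
(ii) reversed and × 3: contributes −3·x
(iii) × 2: (2)·(-319.7) = -639.4 kJ
-351.7 = (+10.8) + (-639.4) − 3·x
x = (-351.7 − (-628.6)) / (-3) = -92.3 kJ

ΔH_rxn = -92.3 kJ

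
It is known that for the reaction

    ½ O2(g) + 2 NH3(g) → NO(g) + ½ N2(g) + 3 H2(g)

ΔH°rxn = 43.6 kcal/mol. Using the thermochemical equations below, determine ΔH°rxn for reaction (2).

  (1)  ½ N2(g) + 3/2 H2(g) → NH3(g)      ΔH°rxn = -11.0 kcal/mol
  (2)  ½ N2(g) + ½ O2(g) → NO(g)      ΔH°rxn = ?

(1) reversed and × 2 (reverse to put NH3(g) on the reactant side; ×2 to match 2 NH3(g) in the target): (-2)·(-11.0) = +22.0 kcal/mol
(2) as written (NO(g) already on the product side): contributes x
+43.6 = (+22.0) + x
x = (+43.6 − (+22.0)) / (1) = 21.6 kcal/mol

ΔH°rxn = 21.6 kcal/mol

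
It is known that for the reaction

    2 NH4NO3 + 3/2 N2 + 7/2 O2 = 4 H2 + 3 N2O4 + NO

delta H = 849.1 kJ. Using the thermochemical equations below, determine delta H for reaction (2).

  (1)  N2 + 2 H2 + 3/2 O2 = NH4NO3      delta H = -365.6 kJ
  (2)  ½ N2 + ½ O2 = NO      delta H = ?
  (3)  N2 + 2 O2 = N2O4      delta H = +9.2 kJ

(1) reversed and × 2: (-2)·(-365.6) = +731.2 kJ
(2) as written: contributes x
(3) × 3: (3)·(+9.2) = +27.6 kJ
+849.1 = (+731.2) + (+27.6) + x
x = (+849.1 − (+758.8)) / (1) = 90.3 kJ

delta H = 90.3 kJ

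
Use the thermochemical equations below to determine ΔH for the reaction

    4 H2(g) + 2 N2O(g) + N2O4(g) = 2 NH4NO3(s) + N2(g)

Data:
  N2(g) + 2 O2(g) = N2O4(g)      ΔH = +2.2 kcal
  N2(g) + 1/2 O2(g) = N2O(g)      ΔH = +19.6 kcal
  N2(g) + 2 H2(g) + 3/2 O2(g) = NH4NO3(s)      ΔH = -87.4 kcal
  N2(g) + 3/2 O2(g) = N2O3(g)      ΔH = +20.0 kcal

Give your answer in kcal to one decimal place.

ΔH = -216.2 kcal

equation 1 reversed: -2.2 kcal
equation 2 reversed and × 2: (-2)·(+19.6) = -39.2 kcal
equation 3 × 2: (2)·(-87.4) = -174.8 kcal
equation 4: not needed.
By Hess's law, ΔH = (-2.2) + (-39.2) + (-174.8) = -216.2 kcal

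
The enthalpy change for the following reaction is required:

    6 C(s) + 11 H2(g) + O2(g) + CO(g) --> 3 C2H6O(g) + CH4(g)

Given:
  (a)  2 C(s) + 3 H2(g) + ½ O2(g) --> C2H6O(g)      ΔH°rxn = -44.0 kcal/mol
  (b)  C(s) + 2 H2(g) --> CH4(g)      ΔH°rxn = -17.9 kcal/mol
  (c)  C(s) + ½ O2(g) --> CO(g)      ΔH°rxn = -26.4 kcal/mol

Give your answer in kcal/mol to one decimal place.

ΔH°rxn = -123.5 kcal/mol

(a) × 3 (scale by 3 for the 3 C2H6O(g)): (3)·(-44.0) = -132.0 kcal/mol
(b) as written (CH4(g) already on the product side): -17.9 kcal/mol
(c) reversed (reverse to put CO(g) on the reactant side): +26.4 kcal/mol
Summing the manipulated equations, ΔH°rxn = (3)·(-44.0) + (1)·(-17.9) + (-1)·(-26.4) = -123.5 kcal/mol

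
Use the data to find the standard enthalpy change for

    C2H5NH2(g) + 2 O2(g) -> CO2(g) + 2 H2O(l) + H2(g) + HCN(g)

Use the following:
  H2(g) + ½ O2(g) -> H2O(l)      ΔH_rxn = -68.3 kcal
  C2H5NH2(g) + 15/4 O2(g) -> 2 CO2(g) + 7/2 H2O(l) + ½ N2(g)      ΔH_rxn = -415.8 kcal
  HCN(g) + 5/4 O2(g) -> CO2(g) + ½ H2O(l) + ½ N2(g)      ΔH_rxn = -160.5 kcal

equation 1 reversed: +68.3 kcal
equation 2 as written: -415.8 kcal
equation 3 reversed: +160.5 kcal
Summing the manipulated equations, ΔH_rxn = (-1)·(-68.3) + (1)·(-415.8) + (-1)·(-160.5) = -187.0 kcal

ΔH_rxn = -187.0 kcal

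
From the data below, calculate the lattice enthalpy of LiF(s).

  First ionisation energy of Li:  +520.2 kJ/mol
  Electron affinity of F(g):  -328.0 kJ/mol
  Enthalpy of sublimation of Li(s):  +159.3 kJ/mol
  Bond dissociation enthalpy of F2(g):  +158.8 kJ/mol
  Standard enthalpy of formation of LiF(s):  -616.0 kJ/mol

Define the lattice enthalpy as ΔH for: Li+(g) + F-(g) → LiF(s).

ΔHf° = 1·ΔHsub + 1·(ΣIE) + 1/2·D(F2) + 1·EA + U
-616.0 = 1·(+159.3) + 1·(+520.2) + 1/2·(+158.8) + 1·(-328.0) + U
U = -616.0 − (+430.9) = -1046.9 kJ/mol

U = -1046.9 kJ/mol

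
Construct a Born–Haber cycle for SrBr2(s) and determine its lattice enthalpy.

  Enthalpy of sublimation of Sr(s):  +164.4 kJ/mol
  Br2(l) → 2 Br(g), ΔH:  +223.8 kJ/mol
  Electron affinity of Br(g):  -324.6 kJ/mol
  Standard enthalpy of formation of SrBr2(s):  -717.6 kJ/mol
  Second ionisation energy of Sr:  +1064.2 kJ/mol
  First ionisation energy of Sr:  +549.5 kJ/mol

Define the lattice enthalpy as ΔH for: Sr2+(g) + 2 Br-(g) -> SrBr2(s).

U = -2070.3 kJ/mol

ΔHf° = 1·ΔHsub + 1·(ΣIE) + 1·D(Br2) + 2·EA + U
-717.6 = 1·(+164.4) + 1·(+1613.7) + 1·(+223.8) + 2·(-324.6) + U
U = -717.6 − (+1352.7) = -2070.3 kJ/mol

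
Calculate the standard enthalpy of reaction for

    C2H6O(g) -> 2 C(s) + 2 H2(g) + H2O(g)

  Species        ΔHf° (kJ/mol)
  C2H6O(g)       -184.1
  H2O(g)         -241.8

ΔH°rxn = Σ nΔHf°(products) − Σ nΔHf°(reactants).
Products: 2·(+0.0) + 2·(+0.0) + 1·(-241.8) = -241.8
Reactants: 1·(-184.1) = -184.1
ΔH°rxn = (-241.8) − (-184.1) = -57.7 kJ/mol

ΔH°rxn = -57.7 kJ/mol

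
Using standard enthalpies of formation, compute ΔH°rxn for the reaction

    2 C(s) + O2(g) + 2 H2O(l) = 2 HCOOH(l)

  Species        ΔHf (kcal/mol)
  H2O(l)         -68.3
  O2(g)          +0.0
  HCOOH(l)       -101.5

ΔH°rxn = -66.4 kcal/mol

ΔH°rxn = Σ nΔHf°(products) − Σ nΔHf°(reactants).
Products: 2·(-101.5) = -203.0
Reactants: 2·(+0.0) + 1·(+0.0) + 2·(-68.3) = -136.6
ΔH°rxn = (-203.0) − (-136.6) = -66.4 kcal/mol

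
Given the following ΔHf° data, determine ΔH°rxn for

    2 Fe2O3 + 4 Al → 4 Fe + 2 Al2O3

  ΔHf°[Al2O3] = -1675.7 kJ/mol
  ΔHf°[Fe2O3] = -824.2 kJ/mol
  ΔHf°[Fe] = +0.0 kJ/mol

ΔH°rxn = -1703.0 kJ/mol

ΔH°rxn = Σ nΔHf°(products) − Σ nΔHf°(reactants).
Products: 4·(+0.0) + 2·(-1675.7) = -3351.4
Reactants: 2·(-824.2) + 4·(+0.0) = -1648.4
ΔH°rxn = (-3351.4) − (-1648.4) = -1703.0 kJ/mol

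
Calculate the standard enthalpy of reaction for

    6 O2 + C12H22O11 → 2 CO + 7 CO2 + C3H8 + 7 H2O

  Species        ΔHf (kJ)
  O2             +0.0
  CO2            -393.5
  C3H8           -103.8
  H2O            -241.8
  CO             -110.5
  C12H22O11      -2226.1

ΔH_rxn = -2545.8 kJ

Products: 2·(-110.5) + 7·(-393.5) + 1·(-103.8) + 7·(-241.8) = -4771.9
Reactants: 6·(+0.0) + 1·(-2226.1) = -2226.1
ΔH_rxn = (-4771.9) − (-2226.1) = -2545.8 kJ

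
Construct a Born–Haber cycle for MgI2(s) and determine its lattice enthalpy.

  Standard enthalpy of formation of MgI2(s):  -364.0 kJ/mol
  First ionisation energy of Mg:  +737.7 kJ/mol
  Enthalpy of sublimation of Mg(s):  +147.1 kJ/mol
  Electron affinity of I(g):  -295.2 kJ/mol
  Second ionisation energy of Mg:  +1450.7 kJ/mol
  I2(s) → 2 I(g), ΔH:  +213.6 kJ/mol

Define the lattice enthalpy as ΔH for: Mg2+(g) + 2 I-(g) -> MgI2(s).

ΔHf° = 1·ΔHsub + 1·(ΣIE) + 1·D(I2) + 2·EA + U
-364.0 = 1·(+147.1) + 1·(+2188.4) + 1·(+213.6) + 2·(-295.2) + U
U = -364.0 − (+1958.7) = -2322.7 kJ/mol

U = -2322.7 kJ/mol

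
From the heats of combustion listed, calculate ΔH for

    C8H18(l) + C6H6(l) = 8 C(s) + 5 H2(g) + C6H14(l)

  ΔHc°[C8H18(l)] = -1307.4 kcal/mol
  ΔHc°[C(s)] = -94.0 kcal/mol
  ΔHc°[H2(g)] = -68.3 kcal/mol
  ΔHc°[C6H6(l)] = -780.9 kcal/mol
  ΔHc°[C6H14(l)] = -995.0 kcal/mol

Using ΔH = Σ nΔHc°(reactants) − Σ nΔHc°(products):
= [1·(-1307.4) + 1·(-780.9)] − [8·(-94.0) + 5·(-68.3) + 1·(-995.0)]
= 0.2 kcal/mol

ΔH = 0.2 kcal/mol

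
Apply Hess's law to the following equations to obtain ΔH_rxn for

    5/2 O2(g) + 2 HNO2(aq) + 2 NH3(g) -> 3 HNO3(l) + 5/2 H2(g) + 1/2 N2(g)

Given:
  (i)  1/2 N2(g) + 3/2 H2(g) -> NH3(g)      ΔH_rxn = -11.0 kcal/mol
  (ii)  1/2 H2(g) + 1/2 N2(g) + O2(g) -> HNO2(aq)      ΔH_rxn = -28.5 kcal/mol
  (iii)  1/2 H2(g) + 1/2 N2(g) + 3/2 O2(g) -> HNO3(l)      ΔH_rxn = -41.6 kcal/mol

ΔH_rxn = -45.8 kcal/mol

(i) reversed and × 2 (NH3(g) must end up as a reactant; ×2 to match 2 NH3(g) in the target): (-2)·(-11.0) = +22.0 kcal/mol
(ii) reversed and × 2 (HNO2(aq) must end up as a reactant; scale by 2 for the 2 HNO2(aq)): (-2)·(-28.5) = +57.0 kcal/mol
(iii) × 3 (×3 to match 3 HNO3(l) in the target): (3)·(-41.6) = -124.8 kcal/mol
Summing the manipulated equations, ΔH_rxn = (+22.0) + (+57.0) + (-124.8) = -45.8 kcal/mol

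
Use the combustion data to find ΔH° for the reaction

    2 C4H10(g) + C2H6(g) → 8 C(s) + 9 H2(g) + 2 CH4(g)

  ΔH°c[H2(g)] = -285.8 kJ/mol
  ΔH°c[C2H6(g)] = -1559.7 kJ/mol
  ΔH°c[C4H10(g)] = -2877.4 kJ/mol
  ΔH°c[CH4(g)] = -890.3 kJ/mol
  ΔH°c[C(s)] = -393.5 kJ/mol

Using ΔH = Σ nΔHc°(reactants) − Σ nΔHc°(products):
= [2·(-2877.4) + 1·(-1559.7)] − [8·(-393.5) + 9·(-285.8) + 2·(-890.3)]
= 186.3 kJ/mol

ΔH° = 186.3 kJ/mol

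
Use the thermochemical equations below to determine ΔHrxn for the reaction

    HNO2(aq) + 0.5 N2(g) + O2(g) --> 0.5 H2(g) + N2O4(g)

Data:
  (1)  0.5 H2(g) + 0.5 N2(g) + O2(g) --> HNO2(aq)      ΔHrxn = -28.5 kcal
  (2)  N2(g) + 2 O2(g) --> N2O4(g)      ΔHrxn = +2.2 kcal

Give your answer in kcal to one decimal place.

ΔHrxn = 30.7 kcal

(1) reversed (HNO2(aq) must end up as a reactant): +28.5 kcal
(2) as written (N2O4(g) already on the product side): +2.2 kcal
Since enthalpy is a state function, ΔHrxn = (+28.5) + (+2.2) = 30.7 kcal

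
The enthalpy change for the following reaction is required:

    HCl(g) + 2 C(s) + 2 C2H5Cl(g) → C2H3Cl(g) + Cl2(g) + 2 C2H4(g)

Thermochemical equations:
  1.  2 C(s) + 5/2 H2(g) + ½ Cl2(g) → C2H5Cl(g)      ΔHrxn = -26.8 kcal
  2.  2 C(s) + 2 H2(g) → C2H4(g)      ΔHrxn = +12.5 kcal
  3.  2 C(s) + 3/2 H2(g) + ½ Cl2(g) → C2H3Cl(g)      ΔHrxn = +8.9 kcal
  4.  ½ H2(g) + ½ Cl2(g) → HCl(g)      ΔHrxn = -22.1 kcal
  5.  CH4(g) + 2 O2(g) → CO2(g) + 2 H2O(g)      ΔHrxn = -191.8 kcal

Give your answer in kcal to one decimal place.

eq. 1 reversed and × 2: (-2)·(-26.8) = +53.6 kcal
eq. 2 × 2: (2)·(+12.5) = +25.0 kcal
eq. 3 as written: +8.9 kcal
eq. 4 reversed: +22.1 kcal
eq. 5: not needed.
Since enthalpy is a state function, ΔHrxn = (+53.6) + (+25.0) + (+8.9) + (+22.1) = 109.6 kcal

ΔHrxn = 109.6 kcal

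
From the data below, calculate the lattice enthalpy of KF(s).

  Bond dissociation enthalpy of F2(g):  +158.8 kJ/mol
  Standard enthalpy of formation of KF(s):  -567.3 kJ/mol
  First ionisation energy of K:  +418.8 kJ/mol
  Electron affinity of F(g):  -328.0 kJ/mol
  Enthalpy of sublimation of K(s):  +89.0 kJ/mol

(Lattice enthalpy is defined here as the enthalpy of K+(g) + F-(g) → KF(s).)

U = -826.5 kJ/mol

ΔHf° = 1·ΔHsub + 1·(ΣIE) + 1/2·D(F2) + 1·EA + U
-567.3 = 1·(+89.0) + 1·(+418.8) + 1/2·(+158.8) + 1·(-328.0) + U
U = -567.3 − (+259.2) = -826.5 kJ/mol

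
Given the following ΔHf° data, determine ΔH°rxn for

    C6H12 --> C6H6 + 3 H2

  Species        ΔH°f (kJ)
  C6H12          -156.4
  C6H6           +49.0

Products: 1·(+49.0) + 3·(+0.0) = +49.0
Reactants: 1·(-156.4) = -156.4
ΔH°rxn = (+49.0) − (-156.4) = 205.4 kJ

ΔH°rxn = 205.4 kJ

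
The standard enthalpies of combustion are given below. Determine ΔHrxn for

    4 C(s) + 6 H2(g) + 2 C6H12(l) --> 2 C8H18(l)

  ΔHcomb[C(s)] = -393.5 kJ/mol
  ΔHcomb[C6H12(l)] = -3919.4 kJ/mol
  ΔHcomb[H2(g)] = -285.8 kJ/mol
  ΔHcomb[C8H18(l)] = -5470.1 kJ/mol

Using ΔH = Σ nΔHc°(reactants) − Σ nΔHc°(products):
= [4·(-393.5) + 6·(-285.8) + 2·(-3919.4)] − [2·(-5470.1)]
= -187.4 kJ/mol

ΔHrxn = -187.4 kJ/mol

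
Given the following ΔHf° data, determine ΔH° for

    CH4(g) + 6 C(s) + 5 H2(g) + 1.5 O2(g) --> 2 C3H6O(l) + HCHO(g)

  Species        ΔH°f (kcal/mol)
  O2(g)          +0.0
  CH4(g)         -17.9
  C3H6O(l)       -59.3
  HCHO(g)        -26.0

ΔH° = -126.7 kcal/mol

Products: 2·(-59.3) + 1·(-26.0) = -144.6
Reactants: 1·(-17.9) + 6·(+0.0) + 5·(+0.0) + 3/2·(+0.0) = -17.9
ΔH° = (-144.6) − (-17.9) = -126.7 kcal/mol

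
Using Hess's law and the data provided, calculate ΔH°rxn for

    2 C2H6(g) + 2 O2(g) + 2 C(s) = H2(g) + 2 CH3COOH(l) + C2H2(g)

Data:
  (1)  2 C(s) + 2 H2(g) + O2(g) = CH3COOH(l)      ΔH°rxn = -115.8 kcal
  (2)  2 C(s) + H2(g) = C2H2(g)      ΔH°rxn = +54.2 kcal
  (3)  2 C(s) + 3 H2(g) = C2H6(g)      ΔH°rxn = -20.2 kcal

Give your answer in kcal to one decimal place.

ΔH°rxn = -137.0 kcal

(1) × 2: (2)·(-115.8) = -231.6 kcal
(2) as written: +54.2 kcal
(3) reversed and × 2: (-2)·(-20.2) = +40.4 kcal
ΔH°rxn = (-231.6) + (+54.2) + (+40.4) = -137.0 kcal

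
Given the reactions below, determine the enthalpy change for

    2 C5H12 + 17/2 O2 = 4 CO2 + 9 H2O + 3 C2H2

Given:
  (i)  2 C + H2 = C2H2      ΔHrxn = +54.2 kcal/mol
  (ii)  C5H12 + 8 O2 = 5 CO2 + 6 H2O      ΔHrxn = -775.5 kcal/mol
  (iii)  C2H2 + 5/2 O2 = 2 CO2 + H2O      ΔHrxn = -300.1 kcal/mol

ΔHrxn = -650.7 kcal/mol

(i): not needed.
(ii) × 2: (2)·(-775.5) = -1551.0 kcal/mol
(iii) reversed and × 3: (-3)·(-300.1) = +900.3 kcal/mol
By Hess's law, ΔHrxn = (-1551.0) + (+900.3) = -650.7 kcal/mol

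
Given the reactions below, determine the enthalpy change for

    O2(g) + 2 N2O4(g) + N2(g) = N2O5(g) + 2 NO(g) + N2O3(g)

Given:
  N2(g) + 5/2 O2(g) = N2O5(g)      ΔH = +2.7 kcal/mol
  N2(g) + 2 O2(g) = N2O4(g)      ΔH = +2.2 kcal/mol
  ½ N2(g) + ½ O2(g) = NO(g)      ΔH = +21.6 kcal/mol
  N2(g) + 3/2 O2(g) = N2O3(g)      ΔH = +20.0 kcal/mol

equation 1 as written: +2.7 kcal/mol
equation 2 reversed and × 2: (-2)·(+2.2) = -4.4 kcal/mol
equation 3 × 2: (2)·(+21.6) = +43.2 kcal/mol
equation 4 as written: +20.0 kcal/mol
Combining the equations, ΔH = (+2.7) + (-4.4) + (+43.2) + (+20.0) = 61.5 kcal/mol

ΔH = 61.5 kcal/mol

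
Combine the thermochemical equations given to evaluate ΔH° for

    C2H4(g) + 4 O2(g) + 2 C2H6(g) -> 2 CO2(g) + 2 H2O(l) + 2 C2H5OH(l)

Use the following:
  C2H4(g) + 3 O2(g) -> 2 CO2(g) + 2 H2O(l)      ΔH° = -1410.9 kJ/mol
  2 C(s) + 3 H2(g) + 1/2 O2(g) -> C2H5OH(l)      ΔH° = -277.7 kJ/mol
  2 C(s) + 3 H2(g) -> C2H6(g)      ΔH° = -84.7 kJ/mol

equation 1 as written: -1410.9 kJ/mol
equation 2 × 2: (2)·(-277.7) = -555.4 kJ/mol
equation 3 reversed and × 2: (-2)·(-84.7) = +169.4 kJ/mol
ΔH° = (-1410.9) + (-555.4) + (+169.4) = -1796.9 kJ/mol

ΔH° = -1796.9 kJ/mol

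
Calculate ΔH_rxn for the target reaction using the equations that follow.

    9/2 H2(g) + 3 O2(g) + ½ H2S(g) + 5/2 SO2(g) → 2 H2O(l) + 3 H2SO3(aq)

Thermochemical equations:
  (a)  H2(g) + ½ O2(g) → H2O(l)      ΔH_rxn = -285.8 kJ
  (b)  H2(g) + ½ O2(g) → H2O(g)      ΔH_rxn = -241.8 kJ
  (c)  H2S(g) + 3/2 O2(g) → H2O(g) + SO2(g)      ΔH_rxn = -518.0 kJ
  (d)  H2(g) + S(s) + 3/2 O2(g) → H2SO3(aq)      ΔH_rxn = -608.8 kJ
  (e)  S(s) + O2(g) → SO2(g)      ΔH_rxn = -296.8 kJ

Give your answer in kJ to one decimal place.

ΔH_rxn = -1645.7 kJ

(a) × 2 (scale by 2 for the 2 H2O(l)): (2)·(-285.8) = -571.6 kJ
(b) reversed and × 1/2: (-1/2)·(-241.8) = +120.9 kJ
(c) × 1/2 (×1/2 to match 1/2 H2S(g) in the target): (1/2)·(-518.0) = -259.0 kJ
(d) × 3 (scale by 3 for the 3 H2SO3(aq)): (3)·(-608.8) = -1826.4 kJ
(e) reversed and × 3: (-3)·(-296.8) = +890.4 kJ
ΔH_rxn = (2)·(-285.8) + (-1/2)·(-241.8) + (1/2)·(-518.0) + (3)·(-608.8) + (-3)·(-296.8) = -1645.7 kJ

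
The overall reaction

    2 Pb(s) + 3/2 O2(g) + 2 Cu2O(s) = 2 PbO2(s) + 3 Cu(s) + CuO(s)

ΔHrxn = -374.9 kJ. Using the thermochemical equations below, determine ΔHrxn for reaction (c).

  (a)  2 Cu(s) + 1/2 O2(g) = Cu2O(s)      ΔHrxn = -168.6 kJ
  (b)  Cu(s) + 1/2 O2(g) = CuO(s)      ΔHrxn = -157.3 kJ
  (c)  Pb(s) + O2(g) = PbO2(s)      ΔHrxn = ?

(a) reversed and × 2: (-2)·(-168.6) = +337.2 kJ
(b) as written: -157.3 kJ
(c) × 2: contributes 2·x
-374.9 = (+337.2) + (-157.3) + 2·x
x = (-374.9 − (+179.9)) / (2) = -277.4 kJ

ΔHrxn = -277.4 kJ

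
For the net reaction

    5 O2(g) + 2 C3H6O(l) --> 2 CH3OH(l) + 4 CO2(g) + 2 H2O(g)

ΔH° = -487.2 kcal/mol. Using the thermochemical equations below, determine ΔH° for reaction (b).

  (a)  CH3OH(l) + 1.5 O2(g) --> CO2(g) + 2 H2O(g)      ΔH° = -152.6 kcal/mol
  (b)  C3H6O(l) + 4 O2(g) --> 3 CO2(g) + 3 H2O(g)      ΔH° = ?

ΔH° = -396.2 kcal/mol

(a) reversed and × 2: (-2)·(-152.6) = +305.2 kcal/mol
(b) × 2: contributes 2·x
-487.2 = (+305.2) + 2·x
x = (-487.2 − (+305.2)) / (2) = -396.2 kcal/mol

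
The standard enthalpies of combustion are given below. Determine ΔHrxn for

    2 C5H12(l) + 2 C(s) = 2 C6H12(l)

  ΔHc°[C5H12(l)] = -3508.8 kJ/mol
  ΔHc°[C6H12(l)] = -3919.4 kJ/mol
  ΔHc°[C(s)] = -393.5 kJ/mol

ΔHrxn = 34.2 kJ/mol

Using ΔH = Σ nΔHc°(reactants) − Σ nΔHc°(products):
= [2·(-3508.8) + 2·(-393.5)] − [2·(-3919.4)]
= 34.2 kJ/mol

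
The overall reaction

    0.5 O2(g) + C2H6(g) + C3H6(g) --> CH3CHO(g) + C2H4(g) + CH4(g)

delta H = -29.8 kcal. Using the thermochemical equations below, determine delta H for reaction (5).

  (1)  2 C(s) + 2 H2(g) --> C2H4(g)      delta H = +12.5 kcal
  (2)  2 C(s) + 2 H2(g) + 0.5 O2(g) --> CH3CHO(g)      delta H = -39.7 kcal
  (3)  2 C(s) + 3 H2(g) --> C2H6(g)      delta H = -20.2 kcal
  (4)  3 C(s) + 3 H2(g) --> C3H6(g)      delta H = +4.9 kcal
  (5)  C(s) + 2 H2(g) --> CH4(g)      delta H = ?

delta H = -17.9 kcal

(1) as written: +12.5 kcal
(2) as written: -39.7 kcal
(3) reversed: +20.2 kcal
(4) reversed: -4.9 kcal
(5) as written: contributes x
-29.8 = (+12.5) + (-39.7) + (+20.2) + (-4.9) + x
x = (-29.8 − (-11.9)) / (1) = -17.9 kcal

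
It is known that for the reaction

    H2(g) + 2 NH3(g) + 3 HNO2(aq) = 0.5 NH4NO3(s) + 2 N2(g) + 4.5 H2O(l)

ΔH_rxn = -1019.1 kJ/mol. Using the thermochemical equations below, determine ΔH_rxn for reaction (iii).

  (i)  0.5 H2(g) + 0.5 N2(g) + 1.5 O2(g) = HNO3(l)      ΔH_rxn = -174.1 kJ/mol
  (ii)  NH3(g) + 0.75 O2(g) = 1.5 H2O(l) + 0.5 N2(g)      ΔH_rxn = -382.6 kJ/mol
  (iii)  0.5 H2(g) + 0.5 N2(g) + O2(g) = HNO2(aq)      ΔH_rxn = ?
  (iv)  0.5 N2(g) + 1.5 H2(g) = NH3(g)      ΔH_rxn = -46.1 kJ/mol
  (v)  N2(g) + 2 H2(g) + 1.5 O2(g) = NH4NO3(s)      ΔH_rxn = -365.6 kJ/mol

(i): not needed.
(ii) × 3: (3)·(-382.6) = -1147.8 kJ/mol
(iii) reversed and × 3: contributes −3·x
(iv) as written: -46.1 kJ/mol
(v) × 1/2: (1/2)·(-365.6) = -182.8 kJ/mol
-1019.1 = (-1147.8) + (-46.1) + (-182.8) − 3·x
x = (-1019.1 − (-1376.7)) / (-3) = -119.2 kJ/mol

ΔH_rxn = -119.2 kJ/mol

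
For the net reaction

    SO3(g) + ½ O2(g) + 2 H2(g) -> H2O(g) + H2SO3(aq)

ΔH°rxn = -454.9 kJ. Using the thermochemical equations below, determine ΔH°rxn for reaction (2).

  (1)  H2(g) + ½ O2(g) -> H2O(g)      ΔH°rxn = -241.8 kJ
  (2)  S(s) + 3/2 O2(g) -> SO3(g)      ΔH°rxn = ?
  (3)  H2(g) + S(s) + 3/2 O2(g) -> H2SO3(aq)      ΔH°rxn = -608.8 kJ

(1) as written (H2O(g) already on the product side): -241.8 kJ
(2) reversed (SO3(g) must end up as a reactant): contributes −x
(3) as written (H2SO3(aq) already on the product side): -608.8 kJ
-454.9 = (-241.8) + (-608.8) − x
x = (-454.9 − (-850.6)) / (-1) = -395.7 kJ

ΔH°rxn = -395.7 kJ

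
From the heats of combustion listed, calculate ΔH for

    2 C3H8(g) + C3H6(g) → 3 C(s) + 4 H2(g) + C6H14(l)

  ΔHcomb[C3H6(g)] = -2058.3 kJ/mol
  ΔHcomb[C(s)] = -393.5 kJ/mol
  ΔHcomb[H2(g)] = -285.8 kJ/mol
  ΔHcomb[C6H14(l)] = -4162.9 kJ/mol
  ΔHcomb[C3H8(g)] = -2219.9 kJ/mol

With combustion enthalpies, reactants minus products:
= [2·(-2219.9) + 1·(-2058.3)] − [3·(-393.5) + 4·(-285.8) + 1·(-4162.9)]
= -11.5 kJ/mol

ΔH = -11.5 kJ/mol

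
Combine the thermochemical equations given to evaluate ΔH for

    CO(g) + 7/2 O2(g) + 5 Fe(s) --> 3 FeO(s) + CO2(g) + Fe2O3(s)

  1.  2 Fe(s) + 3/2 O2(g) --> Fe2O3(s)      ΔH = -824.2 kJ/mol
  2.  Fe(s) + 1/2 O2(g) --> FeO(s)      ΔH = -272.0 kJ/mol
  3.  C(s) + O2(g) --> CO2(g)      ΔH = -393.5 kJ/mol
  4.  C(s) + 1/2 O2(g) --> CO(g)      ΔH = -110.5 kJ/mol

eq. 1 as written (Fe2O3(s) already on the product side): -824.2 kJ/mol
eq. 2 × 3 (scale by 3 for the 3 FeO(s)): (3)·(-272.0) = -816.0 kJ/mol
eq. 3 as written (CO2(g) already on the product side): -393.5 kJ/mol
eq. 4 reversed (CO(g) must end up as a reactant): +110.5 kJ/mol
Since enthalpy is a state function, ΔH = (1)·(-824.2) + (3)·(-272.0) + (1)·(-393.5) + (-1)·(-110.5) = -1923.2 kJ/mol

ΔH = -1923.2 kJ/mol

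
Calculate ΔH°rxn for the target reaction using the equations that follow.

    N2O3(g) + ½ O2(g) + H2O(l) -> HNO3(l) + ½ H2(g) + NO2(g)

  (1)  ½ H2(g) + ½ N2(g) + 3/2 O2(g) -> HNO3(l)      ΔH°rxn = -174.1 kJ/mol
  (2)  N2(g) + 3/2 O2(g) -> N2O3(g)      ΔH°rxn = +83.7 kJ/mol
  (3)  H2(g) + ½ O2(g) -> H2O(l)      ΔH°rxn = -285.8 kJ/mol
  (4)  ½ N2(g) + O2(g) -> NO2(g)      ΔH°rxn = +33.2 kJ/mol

(1) as written: -174.1 kJ/mol
(2) reversed: -83.7 kJ/mol
(3) reversed: +285.8 kJ/mol
(4) as written: +33.2 kJ/mol
ΔH°rxn = (-174.1) + (-83.7) + (+285.8) + (+33.2) = 61.2 kJ/mol

ΔH°rxn = 61.2 kJ/mol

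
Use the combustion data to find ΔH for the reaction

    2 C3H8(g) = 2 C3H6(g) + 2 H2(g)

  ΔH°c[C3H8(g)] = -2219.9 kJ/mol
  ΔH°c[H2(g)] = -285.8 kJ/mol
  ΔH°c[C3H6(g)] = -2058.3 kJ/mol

ΔH = 248.4 kJ/mol

With combustion enthalpies, reactants minus products:
= [2·(-2219.9)] − [2·(-2058.3) + 2·(-285.8)]
= 248.4 kJ/mol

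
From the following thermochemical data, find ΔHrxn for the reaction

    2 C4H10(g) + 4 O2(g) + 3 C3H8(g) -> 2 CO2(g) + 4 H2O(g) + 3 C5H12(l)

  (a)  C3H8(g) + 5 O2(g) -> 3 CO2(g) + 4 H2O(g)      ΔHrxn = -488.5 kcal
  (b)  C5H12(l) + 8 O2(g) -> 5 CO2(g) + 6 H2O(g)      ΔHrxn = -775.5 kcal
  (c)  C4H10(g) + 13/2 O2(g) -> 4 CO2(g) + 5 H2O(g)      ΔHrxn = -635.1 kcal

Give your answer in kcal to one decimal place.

(a) × 3: (3)·(-488.5) = -1465.5 kcal
(b) reversed and × 3: (-3)·(-775.5) = +2326.5 kcal
(c) × 2: (2)·(-635.1) = -1270.2 kcal
By Hess's law, ΔHrxn = (3)·(-488.5) + (-3)·(-775.5) + (2)·(-635.1) = -409.2 kcal

ΔHrxn = -409.2 kcal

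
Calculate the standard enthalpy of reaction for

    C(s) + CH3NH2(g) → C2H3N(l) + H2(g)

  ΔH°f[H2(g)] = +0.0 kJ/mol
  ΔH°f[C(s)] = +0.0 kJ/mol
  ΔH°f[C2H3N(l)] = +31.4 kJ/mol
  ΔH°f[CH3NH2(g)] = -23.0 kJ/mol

ΔHrxn = 54.4 kJ/mol

ΔH°rxn = Σ nΔHf°(products) − Σ nΔHf°(reactants).
Products: 1·(+31.4) + 1·(+0.0) = +31.4
Reactants: 1·(+0.0) + 1·(-23.0) = -23.0
ΔHrxn = (+31.4) − (-23.0) = 54.4 kJ/mol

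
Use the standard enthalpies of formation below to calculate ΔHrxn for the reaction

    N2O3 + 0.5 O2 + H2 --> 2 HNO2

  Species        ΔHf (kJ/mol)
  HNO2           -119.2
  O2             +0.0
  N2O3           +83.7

ΔH°rxn = Σ nΔHf°(products) − Σ nΔHf°(reactants).
Products: 2·(-119.2) = -238.4
Reactants: 1·(+83.7) + 1/2·(+0.0) + 1·(+0.0) = +83.7
ΔHrxn = (-238.4) − (+83.7) = -322.1 kJ/mol

ΔHrxn = -322.1 kJ/mol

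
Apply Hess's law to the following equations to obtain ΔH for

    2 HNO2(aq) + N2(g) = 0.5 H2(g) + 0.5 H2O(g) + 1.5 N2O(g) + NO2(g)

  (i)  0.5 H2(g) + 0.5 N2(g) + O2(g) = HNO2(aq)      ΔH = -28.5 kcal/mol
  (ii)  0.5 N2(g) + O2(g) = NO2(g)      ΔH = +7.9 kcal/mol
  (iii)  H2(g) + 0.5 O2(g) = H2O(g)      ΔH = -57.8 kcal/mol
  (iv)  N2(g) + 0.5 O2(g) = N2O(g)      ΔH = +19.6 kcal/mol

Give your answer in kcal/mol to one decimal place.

ΔH = 65.4 kcal/mol

(i) reversed and × 2 (reverse to put HNO2(aq) on the reactant side; scale by 2 for the 2 HNO2(aq)): (-2)·(-28.5) = +57.0 kcal/mol
(ii) as written (NO2(g) already on the product side): +7.9 kcal/mol
(iii) × 1/2 (×1/2 to match 1/2 H2O(g) in the target): (1/2)·(-57.8) = -28.9 kcal/mol
(iv) × 3/2 (×3/2 to match 3/2 N2O(g) in the target): (3/2)·(+19.6) = +29.4 kcal/mol
Since enthalpy is a state function, ΔH = (+57.0) + (+7.9) + (-28.9) + (+29.4) = 65.4 kcal/mol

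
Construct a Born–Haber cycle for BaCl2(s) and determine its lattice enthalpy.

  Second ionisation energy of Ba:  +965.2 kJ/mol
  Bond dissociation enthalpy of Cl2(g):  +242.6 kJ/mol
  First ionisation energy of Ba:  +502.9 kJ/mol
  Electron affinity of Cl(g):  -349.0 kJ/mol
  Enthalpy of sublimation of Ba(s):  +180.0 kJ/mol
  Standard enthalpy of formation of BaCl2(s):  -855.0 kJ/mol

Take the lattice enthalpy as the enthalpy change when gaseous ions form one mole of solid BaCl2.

ΔHf° = 1·ΔHsub + 1·(ΣIE) + 1·D(Cl2) + 2·EA + U
-855.0 = 1·(+180.0) + 1·(+1468.1) + 1·(+242.6) + 2·(-349.0) + U
U = -855.0 − (+1192.7) = -2047.7 kJ/mol

U = -2047.7 kJ/mol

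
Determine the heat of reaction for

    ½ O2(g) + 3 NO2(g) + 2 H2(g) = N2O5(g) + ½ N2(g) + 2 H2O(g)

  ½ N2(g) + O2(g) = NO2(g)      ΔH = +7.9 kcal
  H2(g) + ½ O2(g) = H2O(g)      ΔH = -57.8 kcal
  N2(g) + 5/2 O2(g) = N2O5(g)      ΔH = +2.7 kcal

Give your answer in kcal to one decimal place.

equation 1 reversed and × 3: (-3)·(+7.9) = -23.7 kcal
equation 2 × 2: (2)·(-57.8) = -115.6 kcal
equation 3 as written: +2.7 kcal
ΔH = (-3)·(+7.9) + (2)·(-57.8) + (1)·(+2.7) = -136.6 kcal

ΔH = -136.6 kcal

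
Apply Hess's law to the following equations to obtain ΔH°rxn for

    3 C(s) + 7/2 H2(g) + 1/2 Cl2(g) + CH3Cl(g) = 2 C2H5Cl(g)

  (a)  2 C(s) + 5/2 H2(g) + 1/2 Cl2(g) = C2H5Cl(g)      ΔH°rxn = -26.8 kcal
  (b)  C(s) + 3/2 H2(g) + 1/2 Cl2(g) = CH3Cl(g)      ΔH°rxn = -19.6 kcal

(a) × 2 (scale by 2 for the 2 C2H5Cl(g)): (2)·(-26.8) = -53.6 kcal
(b) reversed (reverse to put CH3Cl(g) on the reactant side): +19.6 kcal
Combining the equations, ΔH°rxn = (2)·(-26.8) + (-1)·(-19.6) = -34.0 kcal

ΔH°rxn = -34.0 kcal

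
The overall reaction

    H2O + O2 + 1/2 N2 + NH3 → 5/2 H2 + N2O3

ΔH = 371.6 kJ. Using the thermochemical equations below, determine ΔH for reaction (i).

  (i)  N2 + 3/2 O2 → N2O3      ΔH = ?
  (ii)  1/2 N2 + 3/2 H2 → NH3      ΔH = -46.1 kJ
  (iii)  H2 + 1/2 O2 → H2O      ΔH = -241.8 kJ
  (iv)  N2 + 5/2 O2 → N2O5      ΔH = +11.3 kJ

ΔH = 83.7 kJ

(i) as written (N2O3 already on the product side): contributes x
(ii) reversed (NH3 must end up as a reactant): +46.1 kJ
(iii) reversed (H2O must end up as a reactant): +241.8 kJ
(iv): not needed (N2O5 appears nowhere else).
+371.6 = (+46.1) + (+241.8) + x
x = (+371.6 − (+287.9)) / (1) = 83.7 kJ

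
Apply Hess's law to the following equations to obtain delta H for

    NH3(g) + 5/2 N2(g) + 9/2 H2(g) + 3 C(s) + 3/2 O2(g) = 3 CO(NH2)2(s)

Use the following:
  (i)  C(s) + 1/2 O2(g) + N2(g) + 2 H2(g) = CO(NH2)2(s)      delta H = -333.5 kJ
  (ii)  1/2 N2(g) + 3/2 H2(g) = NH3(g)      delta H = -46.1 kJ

(i) × 3: (3)·(-333.5) = -1000.5 kJ
(ii) reversed: +46.1 kJ
By Hess's law, delta H = (3)·(-333.5) + (-1)·(-46.1) = -954.4 kJ

delta H = -954.4 kJ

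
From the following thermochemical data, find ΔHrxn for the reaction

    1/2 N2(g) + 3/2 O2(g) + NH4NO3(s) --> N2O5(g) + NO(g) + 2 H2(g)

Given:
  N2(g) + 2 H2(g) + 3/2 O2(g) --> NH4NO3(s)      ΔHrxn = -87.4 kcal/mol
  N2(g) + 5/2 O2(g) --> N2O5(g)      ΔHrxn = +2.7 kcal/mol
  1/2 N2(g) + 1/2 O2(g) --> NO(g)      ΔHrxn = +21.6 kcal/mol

ΔHrxn = 111.7 kcal/mol

equation 1 reversed (reverse to put NH4NO3(s) on the reactant side): +87.4 kcal/mol
equation 2 as written (N2O5(g) already on the product side): +2.7 kcal/mol
equation 3 as written (NO(g) already on the product side): +21.6 kcal/mol
Since enthalpy is a state function, ΔHrxn = (+87.4) + (+2.7) + (+21.6) = 111.7 kcal/mol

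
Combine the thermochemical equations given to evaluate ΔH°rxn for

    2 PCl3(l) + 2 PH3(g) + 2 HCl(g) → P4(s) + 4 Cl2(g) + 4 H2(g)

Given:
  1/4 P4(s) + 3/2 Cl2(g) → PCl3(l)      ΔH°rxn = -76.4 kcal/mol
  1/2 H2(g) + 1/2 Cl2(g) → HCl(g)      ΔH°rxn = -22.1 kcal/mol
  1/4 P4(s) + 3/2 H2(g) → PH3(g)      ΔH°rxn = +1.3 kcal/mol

equation 1 reversed and × 2 (reverse to put PCl3(l) on the reactant side; ×2 to match 2 PCl3(l) in the target): (-2)·(-76.4) = +152.8 kcal/mol
equation 2 reversed and × 2 (HCl(g) must end up as a reactant; scale by 2 for the 2 HCl(g)): (-2)·(-22.1) = +44.2 kcal/mol
equation 3 reversed and × 2 (reverse to put PH3(g) on the reactant side; scale by 2 for the 2 PH3(g)): (-2)·(+1.3) = -2.6 kcal/mol
Summing the manipulated equations, ΔH°rxn = (-2)·(-76.4) + (-2)·(-22.1) + (-2)·(+1.3) = 194.4 kcal/mol

ΔH°rxn = 194.4 kcal/mol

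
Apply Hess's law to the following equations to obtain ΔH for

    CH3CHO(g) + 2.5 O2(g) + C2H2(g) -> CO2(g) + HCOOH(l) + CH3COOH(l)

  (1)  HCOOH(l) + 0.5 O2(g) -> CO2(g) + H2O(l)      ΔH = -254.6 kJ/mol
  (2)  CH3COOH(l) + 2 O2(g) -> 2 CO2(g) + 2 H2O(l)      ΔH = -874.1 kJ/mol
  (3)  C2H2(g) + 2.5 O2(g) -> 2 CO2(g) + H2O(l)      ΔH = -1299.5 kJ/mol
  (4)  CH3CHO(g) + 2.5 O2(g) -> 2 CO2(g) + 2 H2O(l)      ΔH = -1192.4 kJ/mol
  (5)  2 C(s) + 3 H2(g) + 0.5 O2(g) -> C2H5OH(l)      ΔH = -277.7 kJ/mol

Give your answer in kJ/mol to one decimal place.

ΔH = -1363.2 kJ/mol

(1) reversed: +254.6 kJ/mol
(2) reversed: +874.1 kJ/mol
(3) as written: -1299.5 kJ/mol
(4) as written: -1192.4 kJ/mol
(5): not needed.
ΔH = (-1)·(-254.6) + (-1)·(-874.1) + (1)·(-1299.5) + (1)·(-1192.4) = -1363.2 kJ/mol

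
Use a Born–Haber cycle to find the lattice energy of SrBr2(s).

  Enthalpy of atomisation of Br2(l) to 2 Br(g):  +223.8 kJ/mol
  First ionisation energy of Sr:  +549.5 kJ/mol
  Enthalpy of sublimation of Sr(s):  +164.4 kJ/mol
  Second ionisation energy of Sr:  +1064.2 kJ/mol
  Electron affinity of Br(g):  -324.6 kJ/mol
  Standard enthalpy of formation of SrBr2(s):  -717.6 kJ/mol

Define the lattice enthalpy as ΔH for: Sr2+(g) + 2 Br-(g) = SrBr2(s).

U = -2070.3 kJ/mol

ΔHf° = 1·ΔHsub + 1·(ΣIE) + 1·D(Br2) + 2·EA + U
-717.6 = 1·(+164.4) + 1·(+1613.7) + 1·(+223.8) + 2·(-324.6) + U
U = -717.6 − (+1352.7) = -2070.3 kJ/mol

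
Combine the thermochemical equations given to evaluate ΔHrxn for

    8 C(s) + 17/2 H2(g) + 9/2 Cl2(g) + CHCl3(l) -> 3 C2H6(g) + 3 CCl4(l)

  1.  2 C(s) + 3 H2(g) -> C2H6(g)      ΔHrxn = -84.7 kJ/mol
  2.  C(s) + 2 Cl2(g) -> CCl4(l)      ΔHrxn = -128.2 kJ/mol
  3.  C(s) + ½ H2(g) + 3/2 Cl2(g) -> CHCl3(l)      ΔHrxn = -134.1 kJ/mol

eq. 1 × 3 (scale by 3 for the 3 C2H6(g)): (3)·(-84.7) = -254.1 kJ/mol
eq. 2 × 3 (×3 to match 3 CCl4(l) in the target): (3)·(-128.2) = -384.6 kJ/mol
eq. 3 reversed (reverse to put CHCl3(l) on the reactant side): +134.1 kJ/mol
Combining the equations, ΔHrxn = (-254.1) + (-384.6) + (+134.1) = -504.6 kJ/mol

ΔHrxn = -504.6 kJ/mol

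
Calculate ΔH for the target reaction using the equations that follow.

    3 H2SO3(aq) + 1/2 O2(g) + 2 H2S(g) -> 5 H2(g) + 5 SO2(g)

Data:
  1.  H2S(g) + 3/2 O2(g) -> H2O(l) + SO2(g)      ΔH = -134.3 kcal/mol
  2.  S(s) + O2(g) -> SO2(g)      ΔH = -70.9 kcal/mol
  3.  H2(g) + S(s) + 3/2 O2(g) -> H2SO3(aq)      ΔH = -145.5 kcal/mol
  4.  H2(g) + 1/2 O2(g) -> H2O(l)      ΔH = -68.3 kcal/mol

eq. 1 × 2: (2)·(-134.3) = -268.6 kcal/mol
eq. 2 × 3: (3)·(-70.9) = -212.7 kcal/mol
eq. 3 reversed and × 3: (-3)·(-145.5) = +436.5 kcal/mol
eq. 4 reversed and × 2: (-2)·(-68.3) = +136.6 kcal/mol
By Hess's law, ΔH = (2)·(-134.3) + (3)·(-70.9) + (-3)·(-145.5) + (-2)·(-68.3) = 91.8 kcal/mol

ΔH = 91.8 kcal/mol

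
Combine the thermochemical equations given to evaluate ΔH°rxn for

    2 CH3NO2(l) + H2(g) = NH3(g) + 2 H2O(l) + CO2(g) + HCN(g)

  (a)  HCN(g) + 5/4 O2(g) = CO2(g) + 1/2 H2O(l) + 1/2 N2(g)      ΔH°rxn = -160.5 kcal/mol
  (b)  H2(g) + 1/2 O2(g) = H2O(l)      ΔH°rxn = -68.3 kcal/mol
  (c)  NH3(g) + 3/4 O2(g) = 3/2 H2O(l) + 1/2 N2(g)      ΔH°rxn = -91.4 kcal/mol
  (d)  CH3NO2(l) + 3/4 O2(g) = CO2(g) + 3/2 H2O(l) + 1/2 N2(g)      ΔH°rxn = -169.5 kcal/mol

ΔH°rxn = -155.4 kcal/mol

(a) reversed: +160.5 kcal/mol
(b) as written: -68.3 kcal/mol
(c) reversed: +91.4 kcal/mol
(d) × 2: (2)·(-169.5) = -339.0 kcal/mol
ΔH°rxn = (+160.5) + (-68.3) + (+91.4) + (-339.0) = -155.4 kcal/mol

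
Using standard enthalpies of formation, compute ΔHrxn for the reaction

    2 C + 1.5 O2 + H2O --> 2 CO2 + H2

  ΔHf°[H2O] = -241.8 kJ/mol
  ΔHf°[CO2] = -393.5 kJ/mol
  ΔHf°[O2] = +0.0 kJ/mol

ΔHrxn = -545.2 kJ/mol

Products: 2·(-393.5) + 1·(+0.0) = -787.0
Reactants: 2·(+0.0) + 3/2·(+0.0) + 1·(-241.8) = -241.8
ΔHrxn = (-787.0) − (-241.8) = -545.2 kJ/mol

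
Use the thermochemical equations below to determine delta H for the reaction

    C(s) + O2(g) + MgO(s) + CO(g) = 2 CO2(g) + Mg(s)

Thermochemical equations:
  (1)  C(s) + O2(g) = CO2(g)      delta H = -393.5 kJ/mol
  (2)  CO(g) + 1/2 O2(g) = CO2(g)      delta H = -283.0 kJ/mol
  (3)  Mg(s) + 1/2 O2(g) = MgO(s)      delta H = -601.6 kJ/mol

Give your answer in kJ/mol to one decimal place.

delta H = -74.9 kJ/mol

(1) as written (C(s) already on the reactant side): -393.5 kJ/mol
(2) as written (CO(g) already on the reactant side): -283.0 kJ/mol
(3) reversed (MgO(s) must end up as a reactant): +601.6 kJ/mol
delta H = (-393.5) + (-283.0) + (+601.6) = -74.9 kJ/mol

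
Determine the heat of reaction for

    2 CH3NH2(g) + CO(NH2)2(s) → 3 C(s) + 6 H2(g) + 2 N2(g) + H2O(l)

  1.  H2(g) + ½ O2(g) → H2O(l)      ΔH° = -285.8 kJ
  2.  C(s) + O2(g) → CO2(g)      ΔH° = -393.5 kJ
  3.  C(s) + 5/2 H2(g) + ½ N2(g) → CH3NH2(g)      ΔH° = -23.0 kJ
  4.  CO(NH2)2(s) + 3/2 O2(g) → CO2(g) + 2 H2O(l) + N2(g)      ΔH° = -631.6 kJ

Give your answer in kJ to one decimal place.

ΔH° = 93.7 kJ

eq. 1 reversed: +285.8 kJ
eq. 2 reversed: +393.5 kJ
eq. 3 reversed and × 2 (reverse to put CH3NH2(g) on the reactant side; scale by 2 for the 2 CH3NH2(g)): (-2)·(-23.0) = +46.0 kJ
eq. 4 as written (CO(NH2)2(s) already on the reactant side): -631.6 kJ
Combining the equations, ΔH° = (+285.8) + (+393.5) + (+46.0) + (-631.6) = 93.7 kJ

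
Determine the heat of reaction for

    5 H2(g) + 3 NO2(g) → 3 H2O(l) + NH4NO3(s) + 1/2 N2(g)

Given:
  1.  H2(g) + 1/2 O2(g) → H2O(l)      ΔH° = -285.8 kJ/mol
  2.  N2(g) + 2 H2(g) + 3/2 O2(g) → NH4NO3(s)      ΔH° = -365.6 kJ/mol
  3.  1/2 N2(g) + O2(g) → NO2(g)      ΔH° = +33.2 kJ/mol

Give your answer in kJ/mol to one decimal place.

eq. 1 × 3: (3)·(-285.8) = -857.4 kJ/mol
eq. 2 as written: -365.6 kJ/mol
eq. 3 reversed and × 3: (-3)·(+33.2) = -99.6 kJ/mol
ΔH° = (3)·(-285.8) + (1)·(-365.6) + (-3)·(+33.2) = -1322.6 kJ/mol

ΔH° = -1322.6 kJ/mol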